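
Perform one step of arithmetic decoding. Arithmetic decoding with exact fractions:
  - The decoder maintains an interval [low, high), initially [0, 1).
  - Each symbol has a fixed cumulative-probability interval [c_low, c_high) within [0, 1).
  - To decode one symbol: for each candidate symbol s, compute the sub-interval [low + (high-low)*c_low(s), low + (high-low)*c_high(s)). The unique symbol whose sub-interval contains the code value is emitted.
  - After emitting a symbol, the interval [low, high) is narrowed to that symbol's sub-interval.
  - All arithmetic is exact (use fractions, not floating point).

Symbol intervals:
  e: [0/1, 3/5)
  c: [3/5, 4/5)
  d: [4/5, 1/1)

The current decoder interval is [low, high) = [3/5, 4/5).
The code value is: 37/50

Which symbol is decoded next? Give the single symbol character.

Interval width = high − low = 4/5 − 3/5 = 1/5
Scaled code = (code − low) / width = (37/50 − 3/5) / 1/5 = 7/10
  e: [0/1, 3/5) 
  c: [3/5, 4/5) ← scaled code falls here ✓
  d: [4/5, 1/1) 

Answer: c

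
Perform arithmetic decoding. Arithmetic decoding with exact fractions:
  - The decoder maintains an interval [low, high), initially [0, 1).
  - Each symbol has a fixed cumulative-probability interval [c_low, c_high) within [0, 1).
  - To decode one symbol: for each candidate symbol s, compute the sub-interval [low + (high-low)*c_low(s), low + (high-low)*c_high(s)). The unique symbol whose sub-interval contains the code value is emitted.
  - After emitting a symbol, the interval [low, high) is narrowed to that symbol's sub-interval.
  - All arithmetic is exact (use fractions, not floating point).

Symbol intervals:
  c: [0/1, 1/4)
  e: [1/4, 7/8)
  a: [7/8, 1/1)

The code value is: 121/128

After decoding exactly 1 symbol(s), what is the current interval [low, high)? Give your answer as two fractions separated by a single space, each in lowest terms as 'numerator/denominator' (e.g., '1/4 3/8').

Step 1: interval [0/1, 1/1), width = 1/1 - 0/1 = 1/1
  'c': [0/1 + 1/1*0/1, 0/1 + 1/1*1/4) = [0/1, 1/4)
  'e': [0/1 + 1/1*1/4, 0/1 + 1/1*7/8) = [1/4, 7/8)
  'a': [0/1 + 1/1*7/8, 0/1 + 1/1*1/1) = [7/8, 1/1) <- contains code 121/128
  emit 'a', narrow to [7/8, 1/1)

Answer: 7/8 1/1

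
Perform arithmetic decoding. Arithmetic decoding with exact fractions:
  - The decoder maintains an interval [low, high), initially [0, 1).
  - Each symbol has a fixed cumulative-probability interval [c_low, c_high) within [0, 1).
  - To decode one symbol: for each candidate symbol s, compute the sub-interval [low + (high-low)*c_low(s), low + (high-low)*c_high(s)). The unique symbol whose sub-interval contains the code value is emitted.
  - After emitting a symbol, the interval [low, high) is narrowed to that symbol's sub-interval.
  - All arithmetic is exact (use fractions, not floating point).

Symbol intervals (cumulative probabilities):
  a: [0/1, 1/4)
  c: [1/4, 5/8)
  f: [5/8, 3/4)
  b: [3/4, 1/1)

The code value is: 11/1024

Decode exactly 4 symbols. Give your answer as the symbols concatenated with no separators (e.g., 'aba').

Step 1: interval [0/1, 1/1), width = 1/1 - 0/1 = 1/1
  'a': [0/1 + 1/1*0/1, 0/1 + 1/1*1/4) = [0/1, 1/4) <- contains code 11/1024
  'c': [0/1 + 1/1*1/4, 0/1 + 1/1*5/8) = [1/4, 5/8)
  'f': [0/1 + 1/1*5/8, 0/1 + 1/1*3/4) = [5/8, 3/4)
  'b': [0/1 + 1/1*3/4, 0/1 + 1/1*1/1) = [3/4, 1/1)
  emit 'a', narrow to [0/1, 1/4)
Step 2: interval [0/1, 1/4), width = 1/4 - 0/1 = 1/4
  'a': [0/1 + 1/4*0/1, 0/1 + 1/4*1/4) = [0/1, 1/16) <- contains code 11/1024
  'c': [0/1 + 1/4*1/4, 0/1 + 1/4*5/8) = [1/16, 5/32)
  'f': [0/1 + 1/4*5/8, 0/1 + 1/4*3/4) = [5/32, 3/16)
  'b': [0/1 + 1/4*3/4, 0/1 + 1/4*1/1) = [3/16, 1/4)
  emit 'a', narrow to [0/1, 1/16)
Step 3: interval [0/1, 1/16), width = 1/16 - 0/1 = 1/16
  'a': [0/1 + 1/16*0/1, 0/1 + 1/16*1/4) = [0/1, 1/64) <- contains code 11/1024
  'c': [0/1 + 1/16*1/4, 0/1 + 1/16*5/8) = [1/64, 5/128)
  'f': [0/1 + 1/16*5/8, 0/1 + 1/16*3/4) = [5/128, 3/64)
  'b': [0/1 + 1/16*3/4, 0/1 + 1/16*1/1) = [3/64, 1/16)
  emit 'a', narrow to [0/1, 1/64)
Step 4: interval [0/1, 1/64), width = 1/64 - 0/1 = 1/64
  'a': [0/1 + 1/64*0/1, 0/1 + 1/64*1/4) = [0/1, 1/256)
  'c': [0/1 + 1/64*1/4, 0/1 + 1/64*5/8) = [1/256, 5/512)
  'f': [0/1 + 1/64*5/8, 0/1 + 1/64*3/4) = [5/512, 3/256) <- contains code 11/1024
  'b': [0/1 + 1/64*3/4, 0/1 + 1/64*1/1) = [3/256, 1/64)
  emit 'f', narrow to [5/512, 3/256)

Answer: aaaf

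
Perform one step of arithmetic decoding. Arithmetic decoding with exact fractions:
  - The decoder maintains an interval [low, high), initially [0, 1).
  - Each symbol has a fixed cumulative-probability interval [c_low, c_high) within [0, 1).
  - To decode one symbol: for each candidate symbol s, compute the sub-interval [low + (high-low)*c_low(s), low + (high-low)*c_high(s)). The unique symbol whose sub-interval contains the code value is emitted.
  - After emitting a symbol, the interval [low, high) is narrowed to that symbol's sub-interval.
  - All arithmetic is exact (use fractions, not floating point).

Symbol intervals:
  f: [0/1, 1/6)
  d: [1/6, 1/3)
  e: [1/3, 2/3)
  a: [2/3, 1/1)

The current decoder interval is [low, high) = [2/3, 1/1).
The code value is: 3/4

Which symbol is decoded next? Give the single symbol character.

Answer: d

Derivation:
Interval width = high − low = 1/1 − 2/3 = 1/3
Scaled code = (code − low) / width = (3/4 − 2/3) / 1/3 = 1/4
  f: [0/1, 1/6) 
  d: [1/6, 1/3) ← scaled code falls here ✓
  e: [1/3, 2/3) 
  a: [2/3, 1/1) 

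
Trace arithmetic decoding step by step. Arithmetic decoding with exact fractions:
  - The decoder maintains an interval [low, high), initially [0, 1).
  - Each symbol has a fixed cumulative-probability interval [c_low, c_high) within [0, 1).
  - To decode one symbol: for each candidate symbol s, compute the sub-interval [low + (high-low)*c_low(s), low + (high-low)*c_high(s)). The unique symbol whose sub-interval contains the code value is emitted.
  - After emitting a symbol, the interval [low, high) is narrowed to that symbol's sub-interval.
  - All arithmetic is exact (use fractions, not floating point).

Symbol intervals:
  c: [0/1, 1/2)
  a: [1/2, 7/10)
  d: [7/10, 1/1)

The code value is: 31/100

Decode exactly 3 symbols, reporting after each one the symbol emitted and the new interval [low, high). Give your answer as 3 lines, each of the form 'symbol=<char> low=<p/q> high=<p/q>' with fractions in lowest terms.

Answer: symbol=c low=0/1 high=1/2
symbol=a low=1/4 high=7/20
symbol=a low=3/10 high=8/25

Derivation:
Step 1: interval [0/1, 1/1), width = 1/1 - 0/1 = 1/1
  'c': [0/1 + 1/1*0/1, 0/1 + 1/1*1/2) = [0/1, 1/2) <- contains code 31/100
  'a': [0/1 + 1/1*1/2, 0/1 + 1/1*7/10) = [1/2, 7/10)
  'd': [0/1 + 1/1*7/10, 0/1 + 1/1*1/1) = [7/10, 1/1)
  emit 'c', narrow to [0/1, 1/2)
Step 2: interval [0/1, 1/2), width = 1/2 - 0/1 = 1/2
  'c': [0/1 + 1/2*0/1, 0/1 + 1/2*1/2) = [0/1, 1/4)
  'a': [0/1 + 1/2*1/2, 0/1 + 1/2*7/10) = [1/4, 7/20) <- contains code 31/100
  'd': [0/1 + 1/2*7/10, 0/1 + 1/2*1/1) = [7/20, 1/2)
  emit 'a', narrow to [1/4, 7/20)
Step 3: interval [1/4, 7/20), width = 7/20 - 1/4 = 1/10
  'c': [1/4 + 1/10*0/1, 1/4 + 1/10*1/2) = [1/4, 3/10)
  'a': [1/4 + 1/10*1/2, 1/4 + 1/10*7/10) = [3/10, 8/25) <- contains code 31/100
  'd': [1/4 + 1/10*7/10, 1/4 + 1/10*1/1) = [8/25, 7/20)
  emit 'a', narrow to [3/10, 8/25)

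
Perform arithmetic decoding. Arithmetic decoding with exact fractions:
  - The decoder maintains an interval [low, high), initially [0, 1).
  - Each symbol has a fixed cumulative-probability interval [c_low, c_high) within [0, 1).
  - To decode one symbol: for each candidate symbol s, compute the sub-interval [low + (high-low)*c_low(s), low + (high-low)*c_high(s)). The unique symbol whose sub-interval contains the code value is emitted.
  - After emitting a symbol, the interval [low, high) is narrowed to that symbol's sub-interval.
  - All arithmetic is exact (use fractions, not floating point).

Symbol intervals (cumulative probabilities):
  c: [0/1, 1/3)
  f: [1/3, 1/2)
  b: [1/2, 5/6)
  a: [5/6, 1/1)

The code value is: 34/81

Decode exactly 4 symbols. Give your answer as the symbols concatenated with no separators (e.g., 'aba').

Step 1: interval [0/1, 1/1), width = 1/1 - 0/1 = 1/1
  'c': [0/1 + 1/1*0/1, 0/1 + 1/1*1/3) = [0/1, 1/3)
  'f': [0/1 + 1/1*1/3, 0/1 + 1/1*1/2) = [1/3, 1/2) <- contains code 34/81
  'b': [0/1 + 1/1*1/2, 0/1 + 1/1*5/6) = [1/2, 5/6)
  'a': [0/1 + 1/1*5/6, 0/1 + 1/1*1/1) = [5/6, 1/1)
  emit 'f', narrow to [1/3, 1/2)
Step 2: interval [1/3, 1/2), width = 1/2 - 1/3 = 1/6
  'c': [1/3 + 1/6*0/1, 1/3 + 1/6*1/3) = [1/3, 7/18)
  'f': [1/3 + 1/6*1/3, 1/3 + 1/6*1/2) = [7/18, 5/12)
  'b': [1/3 + 1/6*1/2, 1/3 + 1/6*5/6) = [5/12, 17/36) <- contains code 34/81
  'a': [1/3 + 1/6*5/6, 1/3 + 1/6*1/1) = [17/36, 1/2)
  emit 'b', narrow to [5/12, 17/36)
Step 3: interval [5/12, 17/36), width = 17/36 - 5/12 = 1/18
  'c': [5/12 + 1/18*0/1, 5/12 + 1/18*1/3) = [5/12, 47/108) <- contains code 34/81
  'f': [5/12 + 1/18*1/3, 5/12 + 1/18*1/2) = [47/108, 4/9)
  'b': [5/12 + 1/18*1/2, 5/12 + 1/18*5/6) = [4/9, 25/54)
  'a': [5/12 + 1/18*5/6, 5/12 + 1/18*1/1) = [25/54, 17/36)
  emit 'c', narrow to [5/12, 47/108)
Step 4: interval [5/12, 47/108), width = 47/108 - 5/12 = 1/54
  'c': [5/12 + 1/54*0/1, 5/12 + 1/54*1/3) = [5/12, 137/324) <- contains code 34/81
  'f': [5/12 + 1/54*1/3, 5/12 + 1/54*1/2) = [137/324, 23/54)
  'b': [5/12 + 1/54*1/2, 5/12 + 1/54*5/6) = [23/54, 35/81)
  'a': [5/12 + 1/54*5/6, 5/12 + 1/54*1/1) = [35/81, 47/108)
  emit 'c', narrow to [5/12, 137/324)

Answer: fbcc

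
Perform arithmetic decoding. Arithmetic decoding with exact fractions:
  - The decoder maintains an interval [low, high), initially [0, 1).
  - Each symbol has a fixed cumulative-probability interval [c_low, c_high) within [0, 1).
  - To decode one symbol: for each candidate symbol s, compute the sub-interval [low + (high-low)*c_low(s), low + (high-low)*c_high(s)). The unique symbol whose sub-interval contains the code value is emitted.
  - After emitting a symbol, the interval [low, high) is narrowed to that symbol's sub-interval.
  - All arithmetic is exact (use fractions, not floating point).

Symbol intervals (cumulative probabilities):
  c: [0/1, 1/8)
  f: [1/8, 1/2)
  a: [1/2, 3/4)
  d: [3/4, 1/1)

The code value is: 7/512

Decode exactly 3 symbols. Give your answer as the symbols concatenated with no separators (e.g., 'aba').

Answer: ccd

Derivation:
Step 1: interval [0/1, 1/1), width = 1/1 - 0/1 = 1/1
  'c': [0/1 + 1/1*0/1, 0/1 + 1/1*1/8) = [0/1, 1/8) <- contains code 7/512
  'f': [0/1 + 1/1*1/8, 0/1 + 1/1*1/2) = [1/8, 1/2)
  'a': [0/1 + 1/1*1/2, 0/1 + 1/1*3/4) = [1/2, 3/4)
  'd': [0/1 + 1/1*3/4, 0/1 + 1/1*1/1) = [3/4, 1/1)
  emit 'c', narrow to [0/1, 1/8)
Step 2: interval [0/1, 1/8), width = 1/8 - 0/1 = 1/8
  'c': [0/1 + 1/8*0/1, 0/1 + 1/8*1/8) = [0/1, 1/64) <- contains code 7/512
  'f': [0/1 + 1/8*1/8, 0/1 + 1/8*1/2) = [1/64, 1/16)
  'a': [0/1 + 1/8*1/2, 0/1 + 1/8*3/4) = [1/16, 3/32)
  'd': [0/1 + 1/8*3/4, 0/1 + 1/8*1/1) = [3/32, 1/8)
  emit 'c', narrow to [0/1, 1/64)
Step 3: interval [0/1, 1/64), width = 1/64 - 0/1 = 1/64
  'c': [0/1 + 1/64*0/1, 0/1 + 1/64*1/8) = [0/1, 1/512)
  'f': [0/1 + 1/64*1/8, 0/1 + 1/64*1/2) = [1/512, 1/128)
  'a': [0/1 + 1/64*1/2, 0/1 + 1/64*3/4) = [1/128, 3/256)
  'd': [0/1 + 1/64*3/4, 0/1 + 1/64*1/1) = [3/256, 1/64) <- contains code 7/512
  emit 'd', narrow to [3/256, 1/64)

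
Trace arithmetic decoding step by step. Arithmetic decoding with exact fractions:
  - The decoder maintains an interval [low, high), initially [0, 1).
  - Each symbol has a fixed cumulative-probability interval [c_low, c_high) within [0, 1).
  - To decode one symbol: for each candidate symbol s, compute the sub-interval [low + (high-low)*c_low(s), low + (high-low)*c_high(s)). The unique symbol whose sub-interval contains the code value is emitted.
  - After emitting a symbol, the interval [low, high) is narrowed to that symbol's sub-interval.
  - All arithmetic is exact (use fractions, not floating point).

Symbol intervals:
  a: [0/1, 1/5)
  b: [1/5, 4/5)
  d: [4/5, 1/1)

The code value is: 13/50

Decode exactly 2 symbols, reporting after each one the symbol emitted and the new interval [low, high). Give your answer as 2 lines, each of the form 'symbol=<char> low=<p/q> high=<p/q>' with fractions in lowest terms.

Step 1: interval [0/1, 1/1), width = 1/1 - 0/1 = 1/1
  'a': [0/1 + 1/1*0/1, 0/1 + 1/1*1/5) = [0/1, 1/5)
  'b': [0/1 + 1/1*1/5, 0/1 + 1/1*4/5) = [1/5, 4/5) <- contains code 13/50
  'd': [0/1 + 1/1*4/5, 0/1 + 1/1*1/1) = [4/5, 1/1)
  emit 'b', narrow to [1/5, 4/5)
Step 2: interval [1/5, 4/5), width = 4/5 - 1/5 = 3/5
  'a': [1/5 + 3/5*0/1, 1/5 + 3/5*1/5) = [1/5, 8/25) <- contains code 13/50
  'b': [1/5 + 3/5*1/5, 1/5 + 3/5*4/5) = [8/25, 17/25)
  'd': [1/5 + 3/5*4/5, 1/5 + 3/5*1/1) = [17/25, 4/5)
  emit 'a', narrow to [1/5, 8/25)

Answer: symbol=b low=1/5 high=4/5
symbol=a low=1/5 high=8/25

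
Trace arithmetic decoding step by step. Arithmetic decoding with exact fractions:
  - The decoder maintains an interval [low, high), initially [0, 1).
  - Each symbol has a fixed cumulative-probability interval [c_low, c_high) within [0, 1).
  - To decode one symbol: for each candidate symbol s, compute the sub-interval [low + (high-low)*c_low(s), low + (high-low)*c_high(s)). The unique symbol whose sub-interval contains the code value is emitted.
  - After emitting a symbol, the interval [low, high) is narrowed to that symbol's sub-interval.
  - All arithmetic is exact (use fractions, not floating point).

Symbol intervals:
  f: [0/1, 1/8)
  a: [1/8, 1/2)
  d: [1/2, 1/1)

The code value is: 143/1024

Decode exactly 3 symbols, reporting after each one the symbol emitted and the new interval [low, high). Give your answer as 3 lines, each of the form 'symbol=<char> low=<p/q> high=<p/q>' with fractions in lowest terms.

Step 1: interval [0/1, 1/1), width = 1/1 - 0/1 = 1/1
  'f': [0/1 + 1/1*0/1, 0/1 + 1/1*1/8) = [0/1, 1/8)
  'a': [0/1 + 1/1*1/8, 0/1 + 1/1*1/2) = [1/8, 1/2) <- contains code 143/1024
  'd': [0/1 + 1/1*1/2, 0/1 + 1/1*1/1) = [1/2, 1/1)
  emit 'a', narrow to [1/8, 1/2)
Step 2: interval [1/8, 1/2), width = 1/2 - 1/8 = 3/8
  'f': [1/8 + 3/8*0/1, 1/8 + 3/8*1/8) = [1/8, 11/64) <- contains code 143/1024
  'a': [1/8 + 3/8*1/8, 1/8 + 3/8*1/2) = [11/64, 5/16)
  'd': [1/8 + 3/8*1/2, 1/8 + 3/8*1/1) = [5/16, 1/2)
  emit 'f', narrow to [1/8, 11/64)
Step 3: interval [1/8, 11/64), width = 11/64 - 1/8 = 3/64
  'f': [1/8 + 3/64*0/1, 1/8 + 3/64*1/8) = [1/8, 67/512)
  'a': [1/8 + 3/64*1/8, 1/8 + 3/64*1/2) = [67/512, 19/128) <- contains code 143/1024
  'd': [1/8 + 3/64*1/2, 1/8 + 3/64*1/1) = [19/128, 11/64)
  emit 'a', narrow to [67/512, 19/128)

Answer: symbol=a low=1/8 high=1/2
symbol=f low=1/8 high=11/64
symbol=a low=67/512 high=19/128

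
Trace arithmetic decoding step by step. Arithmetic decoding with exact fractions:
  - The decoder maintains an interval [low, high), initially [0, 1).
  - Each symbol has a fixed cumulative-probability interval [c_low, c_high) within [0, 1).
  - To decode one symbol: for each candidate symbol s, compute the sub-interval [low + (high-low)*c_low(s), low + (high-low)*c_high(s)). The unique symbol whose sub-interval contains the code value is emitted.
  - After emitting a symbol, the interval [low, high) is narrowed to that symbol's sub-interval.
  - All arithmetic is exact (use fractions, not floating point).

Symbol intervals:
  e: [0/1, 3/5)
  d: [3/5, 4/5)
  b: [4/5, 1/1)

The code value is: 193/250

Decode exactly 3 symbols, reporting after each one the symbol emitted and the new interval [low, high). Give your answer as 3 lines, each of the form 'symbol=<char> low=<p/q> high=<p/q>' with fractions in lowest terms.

Step 1: interval [0/1, 1/1), width = 1/1 - 0/1 = 1/1
  'e': [0/1 + 1/1*0/1, 0/1 + 1/1*3/5) = [0/1, 3/5)
  'd': [0/1 + 1/1*3/5, 0/1 + 1/1*4/5) = [3/5, 4/5) <- contains code 193/250
  'b': [0/1 + 1/1*4/5, 0/1 + 1/1*1/1) = [4/5, 1/1)
  emit 'd', narrow to [3/5, 4/5)
Step 2: interval [3/5, 4/5), width = 4/5 - 3/5 = 1/5
  'e': [3/5 + 1/5*0/1, 3/5 + 1/5*3/5) = [3/5, 18/25)
  'd': [3/5 + 1/5*3/5, 3/5 + 1/5*4/5) = [18/25, 19/25)
  'b': [3/5 + 1/5*4/5, 3/5 + 1/5*1/1) = [19/25, 4/5) <- contains code 193/250
  emit 'b', narrow to [19/25, 4/5)
Step 3: interval [19/25, 4/5), width = 4/5 - 19/25 = 1/25
  'e': [19/25 + 1/25*0/1, 19/25 + 1/25*3/5) = [19/25, 98/125) <- contains code 193/250
  'd': [19/25 + 1/25*3/5, 19/25 + 1/25*4/5) = [98/125, 99/125)
  'b': [19/25 + 1/25*4/5, 19/25 + 1/25*1/1) = [99/125, 4/5)
  emit 'e', narrow to [19/25, 98/125)

Answer: symbol=d low=3/5 high=4/5
symbol=b low=19/25 high=4/5
symbol=e low=19/25 high=98/125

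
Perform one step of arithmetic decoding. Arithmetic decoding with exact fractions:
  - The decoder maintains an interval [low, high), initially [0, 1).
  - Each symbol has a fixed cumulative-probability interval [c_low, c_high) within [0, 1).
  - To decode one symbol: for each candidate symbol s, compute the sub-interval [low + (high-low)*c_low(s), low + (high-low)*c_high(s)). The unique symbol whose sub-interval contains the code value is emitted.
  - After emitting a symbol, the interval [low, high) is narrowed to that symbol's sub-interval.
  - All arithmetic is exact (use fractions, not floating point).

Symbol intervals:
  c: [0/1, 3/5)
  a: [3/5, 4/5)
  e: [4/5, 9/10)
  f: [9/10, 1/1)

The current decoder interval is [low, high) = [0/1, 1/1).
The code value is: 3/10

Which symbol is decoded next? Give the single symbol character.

Answer: c

Derivation:
Interval width = high − low = 1/1 − 0/1 = 1/1
Scaled code = (code − low) / width = (3/10 − 0/1) / 1/1 = 3/10
  c: [0/1, 3/5) ← scaled code falls here ✓
  a: [3/5, 4/5) 
  e: [4/5, 9/10) 
  f: [9/10, 1/1) 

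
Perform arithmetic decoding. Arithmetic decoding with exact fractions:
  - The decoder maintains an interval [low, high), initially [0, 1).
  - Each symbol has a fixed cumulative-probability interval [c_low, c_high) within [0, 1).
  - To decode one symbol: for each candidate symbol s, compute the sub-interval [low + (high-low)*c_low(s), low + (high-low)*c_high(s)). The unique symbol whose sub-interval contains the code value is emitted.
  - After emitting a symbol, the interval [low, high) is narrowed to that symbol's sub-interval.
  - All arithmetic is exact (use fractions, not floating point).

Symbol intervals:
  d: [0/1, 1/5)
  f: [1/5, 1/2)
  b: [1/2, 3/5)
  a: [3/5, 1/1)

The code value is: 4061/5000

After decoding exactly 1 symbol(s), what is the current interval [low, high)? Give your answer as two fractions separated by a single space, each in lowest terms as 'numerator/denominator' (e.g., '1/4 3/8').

Step 1: interval [0/1, 1/1), width = 1/1 - 0/1 = 1/1
  'd': [0/1 + 1/1*0/1, 0/1 + 1/1*1/5) = [0/1, 1/5)
  'f': [0/1 + 1/1*1/5, 0/1 + 1/1*1/2) = [1/5, 1/2)
  'b': [0/1 + 1/1*1/2, 0/1 + 1/1*3/5) = [1/2, 3/5)
  'a': [0/1 + 1/1*3/5, 0/1 + 1/1*1/1) = [3/5, 1/1) <- contains code 4061/5000
  emit 'a', narrow to [3/5, 1/1)

Answer: 3/5 1/1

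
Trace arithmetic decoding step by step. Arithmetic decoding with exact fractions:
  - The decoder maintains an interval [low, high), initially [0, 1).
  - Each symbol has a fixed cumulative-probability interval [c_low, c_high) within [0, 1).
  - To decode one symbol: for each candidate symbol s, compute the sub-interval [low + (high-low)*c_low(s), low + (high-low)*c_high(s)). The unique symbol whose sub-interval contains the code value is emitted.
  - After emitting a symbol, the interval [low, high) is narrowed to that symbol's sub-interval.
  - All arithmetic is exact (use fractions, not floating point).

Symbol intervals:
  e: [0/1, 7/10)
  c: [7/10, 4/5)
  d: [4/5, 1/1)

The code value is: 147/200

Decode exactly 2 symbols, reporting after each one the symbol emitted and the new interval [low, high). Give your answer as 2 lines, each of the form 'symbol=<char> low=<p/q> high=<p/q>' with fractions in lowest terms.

Step 1: interval [0/1, 1/1), width = 1/1 - 0/1 = 1/1
  'e': [0/1 + 1/1*0/1, 0/1 + 1/1*7/10) = [0/1, 7/10)
  'c': [0/1 + 1/1*7/10, 0/1 + 1/1*4/5) = [7/10, 4/5) <- contains code 147/200
  'd': [0/1 + 1/1*4/5, 0/1 + 1/1*1/1) = [4/5, 1/1)
  emit 'c', narrow to [7/10, 4/5)
Step 2: interval [7/10, 4/5), width = 4/5 - 7/10 = 1/10
  'e': [7/10 + 1/10*0/1, 7/10 + 1/10*7/10) = [7/10, 77/100) <- contains code 147/200
  'c': [7/10 + 1/10*7/10, 7/10 + 1/10*4/5) = [77/100, 39/50)
  'd': [7/10 + 1/10*4/5, 7/10 + 1/10*1/1) = [39/50, 4/5)
  emit 'e', narrow to [7/10, 77/100)

Answer: symbol=c low=7/10 high=4/5
symbol=e low=7/10 high=77/100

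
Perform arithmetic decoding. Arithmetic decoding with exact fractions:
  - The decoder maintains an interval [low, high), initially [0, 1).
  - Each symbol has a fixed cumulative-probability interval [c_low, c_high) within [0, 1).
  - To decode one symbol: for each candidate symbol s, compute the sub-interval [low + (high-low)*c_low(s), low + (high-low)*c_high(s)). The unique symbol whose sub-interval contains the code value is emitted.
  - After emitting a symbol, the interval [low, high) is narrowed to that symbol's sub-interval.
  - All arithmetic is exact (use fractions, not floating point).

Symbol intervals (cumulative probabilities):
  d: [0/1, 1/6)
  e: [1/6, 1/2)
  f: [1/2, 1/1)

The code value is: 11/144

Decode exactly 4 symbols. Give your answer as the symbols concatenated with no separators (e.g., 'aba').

Step 1: interval [0/1, 1/1), width = 1/1 - 0/1 = 1/1
  'd': [0/1 + 1/1*0/1, 0/1 + 1/1*1/6) = [0/1, 1/6) <- contains code 11/144
  'e': [0/1 + 1/1*1/6, 0/1 + 1/1*1/2) = [1/6, 1/2)
  'f': [0/1 + 1/1*1/2, 0/1 + 1/1*1/1) = [1/2, 1/1)
  emit 'd', narrow to [0/1, 1/6)
Step 2: interval [0/1, 1/6), width = 1/6 - 0/1 = 1/6
  'd': [0/1 + 1/6*0/1, 0/1 + 1/6*1/6) = [0/1, 1/36)
  'e': [0/1 + 1/6*1/6, 0/1 + 1/6*1/2) = [1/36, 1/12) <- contains code 11/144
  'f': [0/1 + 1/6*1/2, 0/1 + 1/6*1/1) = [1/12, 1/6)
  emit 'e', narrow to [1/36, 1/12)
Step 3: interval [1/36, 1/12), width = 1/12 - 1/36 = 1/18
  'd': [1/36 + 1/18*0/1, 1/36 + 1/18*1/6) = [1/36, 1/27)
  'e': [1/36 + 1/18*1/6, 1/36 + 1/18*1/2) = [1/27, 1/18)
  'f': [1/36 + 1/18*1/2, 1/36 + 1/18*1/1) = [1/18, 1/12) <- contains code 11/144
  emit 'f', narrow to [1/18, 1/12)
Step 4: interval [1/18, 1/12), width = 1/12 - 1/18 = 1/36
  'd': [1/18 + 1/36*0/1, 1/18 + 1/36*1/6) = [1/18, 13/216)
  'e': [1/18 + 1/36*1/6, 1/18 + 1/36*1/2) = [13/216, 5/72)
  'f': [1/18 + 1/36*1/2, 1/18 + 1/36*1/1) = [5/72, 1/12) <- contains code 11/144
  emit 'f', narrow to [5/72, 1/12)

Answer: deff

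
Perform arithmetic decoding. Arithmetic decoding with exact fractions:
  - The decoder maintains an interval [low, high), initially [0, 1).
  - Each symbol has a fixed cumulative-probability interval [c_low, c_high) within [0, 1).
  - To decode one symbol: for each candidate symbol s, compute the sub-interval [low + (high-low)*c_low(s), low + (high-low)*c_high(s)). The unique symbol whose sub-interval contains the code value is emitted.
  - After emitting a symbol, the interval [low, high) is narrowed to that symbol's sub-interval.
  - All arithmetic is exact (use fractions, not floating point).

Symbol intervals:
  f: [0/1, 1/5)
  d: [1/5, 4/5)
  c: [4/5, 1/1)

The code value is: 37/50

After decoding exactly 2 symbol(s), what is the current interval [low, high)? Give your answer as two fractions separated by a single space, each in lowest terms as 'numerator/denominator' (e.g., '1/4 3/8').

Step 1: interval [0/1, 1/1), width = 1/1 - 0/1 = 1/1
  'f': [0/1 + 1/1*0/1, 0/1 + 1/1*1/5) = [0/1, 1/5)
  'd': [0/1 + 1/1*1/5, 0/1 + 1/1*4/5) = [1/5, 4/5) <- contains code 37/50
  'c': [0/1 + 1/1*4/5, 0/1 + 1/1*1/1) = [4/5, 1/1)
  emit 'd', narrow to [1/5, 4/5)
Step 2: interval [1/5, 4/5), width = 4/5 - 1/5 = 3/5
  'f': [1/5 + 3/5*0/1, 1/5 + 3/5*1/5) = [1/5, 8/25)
  'd': [1/5 + 3/5*1/5, 1/5 + 3/5*4/5) = [8/25, 17/25)
  'c': [1/5 + 3/5*4/5, 1/5 + 3/5*1/1) = [17/25, 4/5) <- contains code 37/50
  emit 'c', narrow to [17/25, 4/5)

Answer: 17/25 4/5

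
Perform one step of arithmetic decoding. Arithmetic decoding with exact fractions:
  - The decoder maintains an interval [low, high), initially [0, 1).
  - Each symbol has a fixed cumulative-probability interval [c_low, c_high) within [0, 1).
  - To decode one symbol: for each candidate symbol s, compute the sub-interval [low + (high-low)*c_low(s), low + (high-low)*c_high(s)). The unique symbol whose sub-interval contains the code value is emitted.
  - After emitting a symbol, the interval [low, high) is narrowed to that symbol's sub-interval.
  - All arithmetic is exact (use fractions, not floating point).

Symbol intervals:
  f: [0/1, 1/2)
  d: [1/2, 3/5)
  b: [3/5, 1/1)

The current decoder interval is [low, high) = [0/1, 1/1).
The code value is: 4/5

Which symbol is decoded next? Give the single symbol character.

Interval width = high − low = 1/1 − 0/1 = 1/1
Scaled code = (code − low) / width = (4/5 − 0/1) / 1/1 = 4/5
  f: [0/1, 1/2) 
  d: [1/2, 3/5) 
  b: [3/5, 1/1) ← scaled code falls here ✓

Answer: b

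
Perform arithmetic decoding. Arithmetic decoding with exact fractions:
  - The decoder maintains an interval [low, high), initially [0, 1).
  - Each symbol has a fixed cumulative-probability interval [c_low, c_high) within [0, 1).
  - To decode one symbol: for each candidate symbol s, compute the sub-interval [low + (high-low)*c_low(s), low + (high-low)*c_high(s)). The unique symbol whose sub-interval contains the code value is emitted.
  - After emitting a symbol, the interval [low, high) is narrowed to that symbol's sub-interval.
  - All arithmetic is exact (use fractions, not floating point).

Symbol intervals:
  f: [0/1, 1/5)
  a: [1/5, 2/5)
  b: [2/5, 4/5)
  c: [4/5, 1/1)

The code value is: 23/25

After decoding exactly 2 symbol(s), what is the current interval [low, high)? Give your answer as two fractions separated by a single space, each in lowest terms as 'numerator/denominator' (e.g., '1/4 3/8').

Answer: 22/25 24/25

Derivation:
Step 1: interval [0/1, 1/1), width = 1/1 - 0/1 = 1/1
  'f': [0/1 + 1/1*0/1, 0/1 + 1/1*1/5) = [0/1, 1/5)
  'a': [0/1 + 1/1*1/5, 0/1 + 1/1*2/5) = [1/5, 2/5)
  'b': [0/1 + 1/1*2/5, 0/1 + 1/1*4/5) = [2/5, 4/5)
  'c': [0/1 + 1/1*4/5, 0/1 + 1/1*1/1) = [4/5, 1/1) <- contains code 23/25
  emit 'c', narrow to [4/5, 1/1)
Step 2: interval [4/5, 1/1), width = 1/1 - 4/5 = 1/5
  'f': [4/5 + 1/5*0/1, 4/5 + 1/5*1/5) = [4/5, 21/25)
  'a': [4/5 + 1/5*1/5, 4/5 + 1/5*2/5) = [21/25, 22/25)
  'b': [4/5 + 1/5*2/5, 4/5 + 1/5*4/5) = [22/25, 24/25) <- contains code 23/25
  'c': [4/5 + 1/5*4/5, 4/5 + 1/5*1/1) = [24/25, 1/1)
  emit 'b', narrow to [22/25, 24/25)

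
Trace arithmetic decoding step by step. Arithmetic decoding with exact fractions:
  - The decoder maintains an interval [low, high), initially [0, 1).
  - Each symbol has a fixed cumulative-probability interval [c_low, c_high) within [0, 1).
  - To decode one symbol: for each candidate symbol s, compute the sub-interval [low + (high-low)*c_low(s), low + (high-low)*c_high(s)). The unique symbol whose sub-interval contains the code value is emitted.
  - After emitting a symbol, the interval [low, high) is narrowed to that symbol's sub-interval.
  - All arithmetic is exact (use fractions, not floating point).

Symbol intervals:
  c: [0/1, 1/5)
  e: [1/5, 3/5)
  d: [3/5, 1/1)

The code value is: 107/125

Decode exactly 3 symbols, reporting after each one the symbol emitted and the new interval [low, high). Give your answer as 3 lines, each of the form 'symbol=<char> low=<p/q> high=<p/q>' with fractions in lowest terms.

Step 1: interval [0/1, 1/1), width = 1/1 - 0/1 = 1/1
  'c': [0/1 + 1/1*0/1, 0/1 + 1/1*1/5) = [0/1, 1/5)
  'e': [0/1 + 1/1*1/5, 0/1 + 1/1*3/5) = [1/5, 3/5)
  'd': [0/1 + 1/1*3/5, 0/1 + 1/1*1/1) = [3/5, 1/1) <- contains code 107/125
  emit 'd', narrow to [3/5, 1/1)
Step 2: interval [3/5, 1/1), width = 1/1 - 3/5 = 2/5
  'c': [3/5 + 2/5*0/1, 3/5 + 2/5*1/5) = [3/5, 17/25)
  'e': [3/5 + 2/5*1/5, 3/5 + 2/5*3/5) = [17/25, 21/25)
  'd': [3/5 + 2/5*3/5, 3/5 + 2/5*1/1) = [21/25, 1/1) <- contains code 107/125
  emit 'd', narrow to [21/25, 1/1)
Step 3: interval [21/25, 1/1), width = 1/1 - 21/25 = 4/25
  'c': [21/25 + 4/25*0/1, 21/25 + 4/25*1/5) = [21/25, 109/125) <- contains code 107/125
  'e': [21/25 + 4/25*1/5, 21/25 + 4/25*3/5) = [109/125, 117/125)
  'd': [21/25 + 4/25*3/5, 21/25 + 4/25*1/1) = [117/125, 1/1)
  emit 'c', narrow to [21/25, 109/125)

Answer: symbol=d low=3/5 high=1/1
symbol=d low=21/25 high=1/1
symbol=c low=21/25 high=109/125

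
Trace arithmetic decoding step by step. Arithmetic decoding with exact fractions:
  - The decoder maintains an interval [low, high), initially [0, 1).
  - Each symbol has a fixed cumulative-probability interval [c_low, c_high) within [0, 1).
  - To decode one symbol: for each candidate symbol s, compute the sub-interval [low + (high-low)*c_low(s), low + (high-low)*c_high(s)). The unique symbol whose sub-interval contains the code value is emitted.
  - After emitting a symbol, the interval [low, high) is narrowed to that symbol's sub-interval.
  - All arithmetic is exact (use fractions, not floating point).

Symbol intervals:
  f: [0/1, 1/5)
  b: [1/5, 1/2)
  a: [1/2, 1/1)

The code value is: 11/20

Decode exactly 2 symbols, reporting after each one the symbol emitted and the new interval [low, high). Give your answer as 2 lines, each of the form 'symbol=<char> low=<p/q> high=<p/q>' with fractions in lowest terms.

Answer: symbol=a low=1/2 high=1/1
symbol=f low=1/2 high=3/5

Derivation:
Step 1: interval [0/1, 1/1), width = 1/1 - 0/1 = 1/1
  'f': [0/1 + 1/1*0/1, 0/1 + 1/1*1/5) = [0/1, 1/5)
  'b': [0/1 + 1/1*1/5, 0/1 + 1/1*1/2) = [1/5, 1/2)
  'a': [0/1 + 1/1*1/2, 0/1 + 1/1*1/1) = [1/2, 1/1) <- contains code 11/20
  emit 'a', narrow to [1/2, 1/1)
Step 2: interval [1/2, 1/1), width = 1/1 - 1/2 = 1/2
  'f': [1/2 + 1/2*0/1, 1/2 + 1/2*1/5) = [1/2, 3/5) <- contains code 11/20
  'b': [1/2 + 1/2*1/5, 1/2 + 1/2*1/2) = [3/5, 3/4)
  'a': [1/2 + 1/2*1/2, 1/2 + 1/2*1/1) = [3/4, 1/1)
  emit 'f', narrow to [1/2, 3/5)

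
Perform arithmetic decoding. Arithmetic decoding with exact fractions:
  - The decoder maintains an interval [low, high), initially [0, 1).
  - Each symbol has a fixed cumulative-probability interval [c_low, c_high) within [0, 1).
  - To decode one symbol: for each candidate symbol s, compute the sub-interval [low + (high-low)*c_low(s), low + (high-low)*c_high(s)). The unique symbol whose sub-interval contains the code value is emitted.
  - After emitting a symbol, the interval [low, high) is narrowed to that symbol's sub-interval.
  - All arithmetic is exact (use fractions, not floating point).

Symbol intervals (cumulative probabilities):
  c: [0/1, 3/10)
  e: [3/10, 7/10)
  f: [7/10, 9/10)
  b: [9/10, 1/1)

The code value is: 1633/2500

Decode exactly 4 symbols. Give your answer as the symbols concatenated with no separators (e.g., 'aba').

Step 1: interval [0/1, 1/1), width = 1/1 - 0/1 = 1/1
  'c': [0/1 + 1/1*0/1, 0/1 + 1/1*3/10) = [0/1, 3/10)
  'e': [0/1 + 1/1*3/10, 0/1 + 1/1*7/10) = [3/10, 7/10) <- contains code 1633/2500
  'f': [0/1 + 1/1*7/10, 0/1 + 1/1*9/10) = [7/10, 9/10)
  'b': [0/1 + 1/1*9/10, 0/1 + 1/1*1/1) = [9/10, 1/1)
  emit 'e', narrow to [3/10, 7/10)
Step 2: interval [3/10, 7/10), width = 7/10 - 3/10 = 2/5
  'c': [3/10 + 2/5*0/1, 3/10 + 2/5*3/10) = [3/10, 21/50)
  'e': [3/10 + 2/5*3/10, 3/10 + 2/5*7/10) = [21/50, 29/50)
  'f': [3/10 + 2/5*7/10, 3/10 + 2/5*9/10) = [29/50, 33/50) <- contains code 1633/2500
  'b': [3/10 + 2/5*9/10, 3/10 + 2/5*1/1) = [33/50, 7/10)
  emit 'f', narrow to [29/50, 33/50)
Step 3: interval [29/50, 33/50), width = 33/50 - 29/50 = 2/25
  'c': [29/50 + 2/25*0/1, 29/50 + 2/25*3/10) = [29/50, 151/250)
  'e': [29/50 + 2/25*3/10, 29/50 + 2/25*7/10) = [151/250, 159/250)
  'f': [29/50 + 2/25*7/10, 29/50 + 2/25*9/10) = [159/250, 163/250)
  'b': [29/50 + 2/25*9/10, 29/50 + 2/25*1/1) = [163/250, 33/50) <- contains code 1633/2500
  emit 'b', narrow to [163/250, 33/50)
Step 4: interval [163/250, 33/50), width = 33/50 - 163/250 = 1/125
  'c': [163/250 + 1/125*0/1, 163/250 + 1/125*3/10) = [163/250, 409/625) <- contains code 1633/2500
  'e': [163/250 + 1/125*3/10, 163/250 + 1/125*7/10) = [409/625, 411/625)
  'f': [163/250 + 1/125*7/10, 163/250 + 1/125*9/10) = [411/625, 412/625)
  'b': [163/250 + 1/125*9/10, 163/250 + 1/125*1/1) = [412/625, 33/50)
  emit 'c', narrow to [163/250, 409/625)

Answer: efbc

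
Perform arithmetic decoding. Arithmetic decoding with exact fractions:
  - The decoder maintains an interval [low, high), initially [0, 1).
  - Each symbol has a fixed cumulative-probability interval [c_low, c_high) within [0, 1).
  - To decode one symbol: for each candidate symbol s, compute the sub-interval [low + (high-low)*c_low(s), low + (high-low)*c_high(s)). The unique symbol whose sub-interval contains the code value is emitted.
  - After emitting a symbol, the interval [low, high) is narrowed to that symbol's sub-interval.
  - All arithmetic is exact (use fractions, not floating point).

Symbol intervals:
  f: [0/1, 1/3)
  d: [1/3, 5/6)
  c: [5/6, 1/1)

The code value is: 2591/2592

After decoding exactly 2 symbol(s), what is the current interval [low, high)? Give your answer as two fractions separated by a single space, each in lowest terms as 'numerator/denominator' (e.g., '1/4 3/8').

Answer: 35/36 1/1

Derivation:
Step 1: interval [0/1, 1/1), width = 1/1 - 0/1 = 1/1
  'f': [0/1 + 1/1*0/1, 0/1 + 1/1*1/3) = [0/1, 1/3)
  'd': [0/1 + 1/1*1/3, 0/1 + 1/1*5/6) = [1/3, 5/6)
  'c': [0/1 + 1/1*5/6, 0/1 + 1/1*1/1) = [5/6, 1/1) <- contains code 2591/2592
  emit 'c', narrow to [5/6, 1/1)
Step 2: interval [5/6, 1/1), width = 1/1 - 5/6 = 1/6
  'f': [5/6 + 1/6*0/1, 5/6 + 1/6*1/3) = [5/6, 8/9)
  'd': [5/6 + 1/6*1/3, 5/6 + 1/6*5/6) = [8/9, 35/36)
  'c': [5/6 + 1/6*5/6, 5/6 + 1/6*1/1) = [35/36, 1/1) <- contains code 2591/2592
  emit 'c', narrow to [35/36, 1/1)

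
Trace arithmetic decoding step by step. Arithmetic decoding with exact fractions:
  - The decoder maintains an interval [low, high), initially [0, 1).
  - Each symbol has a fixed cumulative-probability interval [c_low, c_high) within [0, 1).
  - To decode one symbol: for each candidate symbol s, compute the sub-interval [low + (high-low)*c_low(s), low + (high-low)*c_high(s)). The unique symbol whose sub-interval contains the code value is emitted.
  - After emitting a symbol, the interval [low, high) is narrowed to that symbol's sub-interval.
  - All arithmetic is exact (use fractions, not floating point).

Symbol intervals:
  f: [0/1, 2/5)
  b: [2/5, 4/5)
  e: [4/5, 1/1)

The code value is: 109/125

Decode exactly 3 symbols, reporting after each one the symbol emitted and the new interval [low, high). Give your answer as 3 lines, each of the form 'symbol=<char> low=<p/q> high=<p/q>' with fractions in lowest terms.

Step 1: interval [0/1, 1/1), width = 1/1 - 0/1 = 1/1
  'f': [0/1 + 1/1*0/1, 0/1 + 1/1*2/5) = [0/1, 2/5)
  'b': [0/1 + 1/1*2/5, 0/1 + 1/1*4/5) = [2/5, 4/5)
  'e': [0/1 + 1/1*4/5, 0/1 + 1/1*1/1) = [4/5, 1/1) <- contains code 109/125
  emit 'e', narrow to [4/5, 1/1)
Step 2: interval [4/5, 1/1), width = 1/1 - 4/5 = 1/5
  'f': [4/5 + 1/5*0/1, 4/5 + 1/5*2/5) = [4/5, 22/25) <- contains code 109/125
  'b': [4/5 + 1/5*2/5, 4/5 + 1/5*4/5) = [22/25, 24/25)
  'e': [4/5 + 1/5*4/5, 4/5 + 1/5*1/1) = [24/25, 1/1)
  emit 'f', narrow to [4/5, 22/25)
Step 3: interval [4/5, 22/25), width = 22/25 - 4/5 = 2/25
  'f': [4/5 + 2/25*0/1, 4/5 + 2/25*2/5) = [4/5, 104/125)
  'b': [4/5 + 2/25*2/5, 4/5 + 2/25*4/5) = [104/125, 108/125)
  'e': [4/5 + 2/25*4/5, 4/5 + 2/25*1/1) = [108/125, 22/25) <- contains code 109/125
  emit 'e', narrow to [108/125, 22/25)

Answer: symbol=e low=4/5 high=1/1
symbol=f low=4/5 high=22/25
symbol=e low=108/125 high=22/25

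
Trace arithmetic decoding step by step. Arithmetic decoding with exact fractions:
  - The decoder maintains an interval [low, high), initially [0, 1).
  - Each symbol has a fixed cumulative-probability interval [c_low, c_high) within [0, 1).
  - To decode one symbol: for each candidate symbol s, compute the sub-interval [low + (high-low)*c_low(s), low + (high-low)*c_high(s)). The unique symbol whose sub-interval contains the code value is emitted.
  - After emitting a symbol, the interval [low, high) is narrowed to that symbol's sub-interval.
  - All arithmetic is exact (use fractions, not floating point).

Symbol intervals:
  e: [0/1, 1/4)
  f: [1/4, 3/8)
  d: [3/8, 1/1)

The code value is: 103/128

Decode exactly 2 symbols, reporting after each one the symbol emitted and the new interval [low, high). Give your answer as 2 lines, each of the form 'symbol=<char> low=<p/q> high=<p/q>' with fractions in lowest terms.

Step 1: interval [0/1, 1/1), width = 1/1 - 0/1 = 1/1
  'e': [0/1 + 1/1*0/1, 0/1 + 1/1*1/4) = [0/1, 1/4)
  'f': [0/1 + 1/1*1/4, 0/1 + 1/1*3/8) = [1/4, 3/8)
  'd': [0/1 + 1/1*3/8, 0/1 + 1/1*1/1) = [3/8, 1/1) <- contains code 103/128
  emit 'd', narrow to [3/8, 1/1)
Step 2: interval [3/8, 1/1), width = 1/1 - 3/8 = 5/8
  'e': [3/8 + 5/8*0/1, 3/8 + 5/8*1/4) = [3/8, 17/32)
  'f': [3/8 + 5/8*1/4, 3/8 + 5/8*3/8) = [17/32, 39/64)
  'd': [3/8 + 5/8*3/8, 3/8 + 5/8*1/1) = [39/64, 1/1) <- contains code 103/128
  emit 'd', narrow to [39/64, 1/1)

Answer: symbol=d low=3/8 high=1/1
symbol=d low=39/64 high=1/1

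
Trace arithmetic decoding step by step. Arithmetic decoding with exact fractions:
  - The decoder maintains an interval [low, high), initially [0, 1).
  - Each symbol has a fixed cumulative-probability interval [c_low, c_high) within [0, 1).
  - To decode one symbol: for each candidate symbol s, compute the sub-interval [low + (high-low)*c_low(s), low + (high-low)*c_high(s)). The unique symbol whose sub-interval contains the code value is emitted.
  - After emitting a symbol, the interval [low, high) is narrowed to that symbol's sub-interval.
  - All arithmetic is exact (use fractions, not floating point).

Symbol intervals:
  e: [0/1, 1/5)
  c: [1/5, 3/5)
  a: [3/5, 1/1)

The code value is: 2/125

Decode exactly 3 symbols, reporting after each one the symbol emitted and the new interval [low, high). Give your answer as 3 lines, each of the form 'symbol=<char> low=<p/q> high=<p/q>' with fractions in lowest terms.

Step 1: interval [0/1, 1/1), width = 1/1 - 0/1 = 1/1
  'e': [0/1 + 1/1*0/1, 0/1 + 1/1*1/5) = [0/1, 1/5) <- contains code 2/125
  'c': [0/1 + 1/1*1/5, 0/1 + 1/1*3/5) = [1/5, 3/5)
  'a': [0/1 + 1/1*3/5, 0/1 + 1/1*1/1) = [3/5, 1/1)
  emit 'e', narrow to [0/1, 1/5)
Step 2: interval [0/1, 1/5), width = 1/5 - 0/1 = 1/5
  'e': [0/1 + 1/5*0/1, 0/1 + 1/5*1/5) = [0/1, 1/25) <- contains code 2/125
  'c': [0/1 + 1/5*1/5, 0/1 + 1/5*3/5) = [1/25, 3/25)
  'a': [0/1 + 1/5*3/5, 0/1 + 1/5*1/1) = [3/25, 1/5)
  emit 'e', narrow to [0/1, 1/25)
Step 3: interval [0/1, 1/25), width = 1/25 - 0/1 = 1/25
  'e': [0/1 + 1/25*0/1, 0/1 + 1/25*1/5) = [0/1, 1/125)
  'c': [0/1 + 1/25*1/5, 0/1 + 1/25*3/5) = [1/125, 3/125) <- contains code 2/125
  'a': [0/1 + 1/25*3/5, 0/1 + 1/25*1/1) = [3/125, 1/25)
  emit 'c', narrow to [1/125, 3/125)

Answer: symbol=e low=0/1 high=1/5
symbol=e low=0/1 high=1/25
symbol=c low=1/125 high=3/125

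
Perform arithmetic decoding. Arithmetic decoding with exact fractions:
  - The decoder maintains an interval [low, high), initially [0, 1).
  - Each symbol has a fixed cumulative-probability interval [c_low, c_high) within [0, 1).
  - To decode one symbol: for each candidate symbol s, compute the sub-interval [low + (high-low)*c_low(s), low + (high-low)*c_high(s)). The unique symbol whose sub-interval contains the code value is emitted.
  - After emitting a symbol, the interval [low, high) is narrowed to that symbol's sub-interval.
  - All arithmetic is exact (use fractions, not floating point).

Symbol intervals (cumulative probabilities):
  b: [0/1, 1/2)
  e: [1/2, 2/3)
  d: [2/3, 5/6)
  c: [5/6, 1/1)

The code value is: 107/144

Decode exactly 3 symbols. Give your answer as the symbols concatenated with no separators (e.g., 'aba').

Answer: dbc

Derivation:
Step 1: interval [0/1, 1/1), width = 1/1 - 0/1 = 1/1
  'b': [0/1 + 1/1*0/1, 0/1 + 1/1*1/2) = [0/1, 1/2)
  'e': [0/1 + 1/1*1/2, 0/1 + 1/1*2/3) = [1/2, 2/3)
  'd': [0/1 + 1/1*2/3, 0/1 + 1/1*5/6) = [2/3, 5/6) <- contains code 107/144
  'c': [0/1 + 1/1*5/6, 0/1 + 1/1*1/1) = [5/6, 1/1)
  emit 'd', narrow to [2/3, 5/6)
Step 2: interval [2/3, 5/6), width = 5/6 - 2/3 = 1/6
  'b': [2/3 + 1/6*0/1, 2/3 + 1/6*1/2) = [2/3, 3/4) <- contains code 107/144
  'e': [2/3 + 1/6*1/2, 2/3 + 1/6*2/3) = [3/4, 7/9)
  'd': [2/3 + 1/6*2/3, 2/3 + 1/6*5/6) = [7/9, 29/36)
  'c': [2/3 + 1/6*5/6, 2/3 + 1/6*1/1) = [29/36, 5/6)
  emit 'b', narrow to [2/3, 3/4)
Step 3: interval [2/3, 3/4), width = 3/4 - 2/3 = 1/12
  'b': [2/3 + 1/12*0/1, 2/3 + 1/12*1/2) = [2/3, 17/24)
  'e': [2/3 + 1/12*1/2, 2/3 + 1/12*2/3) = [17/24, 13/18)
  'd': [2/3 + 1/12*2/3, 2/3 + 1/12*5/6) = [13/18, 53/72)
  'c': [2/3 + 1/12*5/6, 2/3 + 1/12*1/1) = [53/72, 3/4) <- contains code 107/144
  emit 'c', narrow to [53/72, 3/4)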